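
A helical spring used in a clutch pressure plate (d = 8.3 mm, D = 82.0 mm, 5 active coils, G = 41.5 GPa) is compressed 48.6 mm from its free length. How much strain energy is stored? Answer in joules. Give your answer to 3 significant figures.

10.5 J

k = Gd⁴/(8D³N_a) = (41.5×10³)(8.3⁴)/(8·82.0³·5) = 8.9302 N/mm
U = ½kδ² = 0.5 × 8.9302 × 48.6² = 10546 N·mm = 10.546 J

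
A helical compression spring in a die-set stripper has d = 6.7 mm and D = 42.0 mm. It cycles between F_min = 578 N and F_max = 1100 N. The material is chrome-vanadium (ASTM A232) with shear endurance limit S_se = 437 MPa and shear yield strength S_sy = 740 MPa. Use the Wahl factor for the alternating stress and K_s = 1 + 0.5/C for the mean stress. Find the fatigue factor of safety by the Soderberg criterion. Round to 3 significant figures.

C = D/d = 42.0/6.7 = 6.2687; K_W = (4C−1)/(4C−4)+0.615/C = 1.2405; K_s = 1+0.5/C = 1.0798
F_a = (F_max−F_min)/2 = 261 N; F_m = (F_max+F_min)/2 = 839 N
τ_a = K_W·8F_aD/(πd³) = 1.2405 × 92.812 = 115.13 MPa
τ_m = K_s·8F_mD/(πd³) = 1.0798 × 298.35 = 322.15 MPa
Soderberg: 1/n_f = τ_a/S_se + τ_m/S_sy = 115.13/437 + 322.15/740 = 0.26345 + 0.43533 = 0.69879
n_f = 1/0.69879 = 1.431

1.43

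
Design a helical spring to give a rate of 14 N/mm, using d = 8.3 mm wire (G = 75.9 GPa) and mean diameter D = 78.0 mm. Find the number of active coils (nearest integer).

N_a = Gd⁴/(8D³k) = (75.9×10³ × 8.3⁴)/(8 × 78.0³ × 14)
    = 3.60209e+08 / 5.31498e+07 = 6.777 → 7 coils

7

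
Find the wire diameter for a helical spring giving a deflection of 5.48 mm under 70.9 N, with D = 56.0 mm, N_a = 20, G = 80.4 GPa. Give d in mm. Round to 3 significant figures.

Required rate k = F/δ = 70.9/5.48 = 12.938 N/mm
d = (8D³N_a·k / G)^(1/4) = (8·56.0³·20·12.938 / (80.4×10³))^0.25
  = (4521.6)^0.25 = 8.2002 mm

8.20 mm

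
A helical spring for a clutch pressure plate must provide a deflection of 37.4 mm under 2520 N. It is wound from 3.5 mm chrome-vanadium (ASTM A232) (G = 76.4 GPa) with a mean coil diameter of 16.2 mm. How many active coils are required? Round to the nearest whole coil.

Required rate k = F/δ = 2520/37.4 = 67.38 N/mm
N_a = Gd⁴/(8D³k) = (76.4×10³ × 3.5⁴)/(8 × 16.2³ × 67.38)
    = 1.14648e+07 / 2.29173e+06 = 5.003 → 5 coils

5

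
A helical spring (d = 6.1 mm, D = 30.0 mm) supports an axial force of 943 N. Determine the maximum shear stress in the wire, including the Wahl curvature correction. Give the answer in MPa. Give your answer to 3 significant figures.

418 MPa

Spring index C = D/d = 30.0/6.1 = 4.9180
K_W = (4C−1)/(4C−4) + 0.615/C = 18.672/15.672 + 0.1250 = 1.3165
τ₀ = 8FD/(πd³) = 8·943·30.0/(π·6.1³) = 226320/713.08 = 317.38 MPa
τ_max = K·τ₀ = 1.3165 × 317.38 = 417.83 MPa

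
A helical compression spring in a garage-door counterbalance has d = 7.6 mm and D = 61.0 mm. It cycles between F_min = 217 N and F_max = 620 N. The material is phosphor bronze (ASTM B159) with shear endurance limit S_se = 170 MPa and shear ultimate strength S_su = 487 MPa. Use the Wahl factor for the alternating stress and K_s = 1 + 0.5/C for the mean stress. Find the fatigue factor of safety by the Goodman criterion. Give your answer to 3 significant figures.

C = D/d = 61.0/7.6 = 8.0263; K_W = (4C−1)/(4C−4)+0.615/C = 1.1834; K_s = 1+0.5/C = 1.0623
F_a = (F_max−F_min)/2 = 201.5 N; F_m = (F_max+F_min)/2 = 418.5 N
τ_a = K_W·8F_aD/(πd³) = 1.1834 × 71.302 = 84.377 MPa
τ_m = K_s·8F_mD/(πd³) = 1.0623 × 148.09 = 157.31 MPa
Goodman: 1/n_f = τ_a/S_se + τ_m/S_su = 84.377/170 + 157.31/487 = 0.49633 + 0.32303 = 0.81936
n_f = 1/0.81936 = 1.22

1.22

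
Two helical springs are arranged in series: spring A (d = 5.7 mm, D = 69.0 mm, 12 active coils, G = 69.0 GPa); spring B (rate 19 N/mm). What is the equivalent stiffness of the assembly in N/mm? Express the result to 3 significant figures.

k_A = Gd⁴/(8D³N_a) = (69.0×10³)(5.7⁴)/(8·69.0³·12) = 2.3096 N/mm
Series: 1/k_eq = 1/2.3096 + 1/19 = 0.48561; k_eq = 2.0592 N/mm

2.06 N/mm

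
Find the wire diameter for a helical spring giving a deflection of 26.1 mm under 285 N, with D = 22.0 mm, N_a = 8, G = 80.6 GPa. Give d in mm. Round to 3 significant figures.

Required rate k = F/δ = 285/26.1 = 10.92 N/mm
d = (8D³N_a·k / G)^(1/4) = (8·22.0³·8·10.92 / (80.6×10³))^0.25
  = (92.325)^0.25 = 3.0998 mm

3.10 mm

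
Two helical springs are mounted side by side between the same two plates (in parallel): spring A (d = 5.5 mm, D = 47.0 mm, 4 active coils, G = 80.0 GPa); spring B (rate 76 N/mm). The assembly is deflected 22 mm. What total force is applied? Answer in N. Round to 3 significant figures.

k_A = Gd⁴/(8D³N_a) = (80.0×10³)(5.5⁴)/(8·47.0³·4) = 22.034 N/mm
Parallel: k_eq = 22.034 + 76 = 98.034 N/mm
F = k_eq·δ = 98.034·22 = 2156.8 N

2160 N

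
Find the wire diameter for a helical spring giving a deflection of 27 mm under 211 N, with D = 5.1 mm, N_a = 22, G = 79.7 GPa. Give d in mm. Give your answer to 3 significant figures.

Required rate k = F/δ = 211/27 = 7.8148 N/mm
d = (8D³N_a·k / G)^(1/4) = (8·5.1³·22·7.8148 / (79.7×10³))^0.25
  = (2.2892)^0.25 = 1.2300 mm

1.23 mm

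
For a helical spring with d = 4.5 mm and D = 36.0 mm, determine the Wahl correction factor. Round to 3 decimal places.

C = D/d = 36.0/4.5 = 8.0000
K_W = (4C−1)/(4C−4) + 0.615/C = 31.000/28.000 + 0.0769 = 1.1840

1.184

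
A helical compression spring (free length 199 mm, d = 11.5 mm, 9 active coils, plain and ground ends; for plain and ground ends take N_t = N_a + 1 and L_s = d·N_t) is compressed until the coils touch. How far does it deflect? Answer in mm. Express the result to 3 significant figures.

N_t = 10; L_s = 11.5·10 = 115 mm
δ_solid = L₀ − L_s = 199 − 115 = 84 mm

84.0 mm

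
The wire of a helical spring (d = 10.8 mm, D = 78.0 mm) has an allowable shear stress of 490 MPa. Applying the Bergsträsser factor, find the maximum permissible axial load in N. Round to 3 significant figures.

C = D/d = 78.0/10.8 = 7.2222
K_B = (4C+2)/(4C−3) = 30.889/25.889 = 1.1931
τ_max = K·8FD/(πd³) → F_max = τ_allow·πd³/(8DK)
F_max = 490·π·10.8³/(8·78.0·1.1931) = 1.9392e+06/744.52 = 2604.6 N

2600 N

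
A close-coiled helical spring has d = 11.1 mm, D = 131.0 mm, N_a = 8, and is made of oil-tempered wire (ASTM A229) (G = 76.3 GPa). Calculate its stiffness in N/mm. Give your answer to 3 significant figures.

k = Gd⁴/(8D³N_a) = (76.3×10³ × 11.1⁴) / (8 × 131.0³ × 8)
  = 1.15829e+09 / 1.43878e+08 = 8.0505 N/mm

8.05 N/mm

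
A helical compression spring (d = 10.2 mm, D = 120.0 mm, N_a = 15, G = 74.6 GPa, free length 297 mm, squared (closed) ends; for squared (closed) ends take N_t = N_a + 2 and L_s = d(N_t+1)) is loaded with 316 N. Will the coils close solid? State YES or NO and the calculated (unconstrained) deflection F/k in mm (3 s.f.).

k = Gd⁴/(8D³N_a) = (74.6×10³)(10.2⁴)/(8·120.0³·15) = 3.8942 N/mm
N_t = 17; L_s = 10.2·18 = 183.6 mm; δ_solid = L₀ − L_s = 297 − 183.6 = 113.4 mm
δ = F/k = 316/3.8942 = 81.147 mm
δ < δ_solid → spring does not go solid

NO, δ = 81.1 mm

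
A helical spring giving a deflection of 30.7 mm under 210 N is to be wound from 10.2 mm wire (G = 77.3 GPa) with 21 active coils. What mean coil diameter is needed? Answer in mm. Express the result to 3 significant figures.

90.0 mm

Required rate k = F/δ = 210/30.7 = 6.8404 N/mm
D = (Gd⁴/(8N_a·k))^(1/3) = (77.3×10³·10.2⁴/(8·21·6.8404))^(1/3)
  = (728098)^(1/3) = 89.9629 mm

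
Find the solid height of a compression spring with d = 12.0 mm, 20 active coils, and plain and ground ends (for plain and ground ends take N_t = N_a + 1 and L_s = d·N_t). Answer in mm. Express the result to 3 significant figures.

252 mm

plain and ground ends: N_t = N_a + 1 = 20 + 1 = 21
L_s = d·N_t = 12.0 × 21 = 252 mm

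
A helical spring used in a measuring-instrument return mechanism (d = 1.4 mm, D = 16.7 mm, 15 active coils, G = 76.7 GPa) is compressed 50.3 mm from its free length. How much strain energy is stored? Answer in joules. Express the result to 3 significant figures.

k = Gd⁴/(8D³N_a) = (76.7×10³)(1.4⁴)/(8·16.7³·15) = 0.5272 N/mm
U = ½kδ² = 0.5 × 0.5272 × 50.3² = 666.93 N·mm = 0.66693 J

0.667 J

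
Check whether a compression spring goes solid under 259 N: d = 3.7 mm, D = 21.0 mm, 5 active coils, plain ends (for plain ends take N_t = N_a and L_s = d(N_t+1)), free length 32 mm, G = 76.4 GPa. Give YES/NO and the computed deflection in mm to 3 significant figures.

k = Gd⁴/(8D³N_a) = (76.4×10³)(3.7⁴)/(8·21.0³·5) = 38.653 N/mm
N_t = 5; L_s = 3.7·6 = 22.2 mm; δ_solid = L₀ − L_s = 32 − 22.2 = 9.8 mm
δ = F/k = 259/38.653 = 6.7007 mm
δ < δ_solid → spring does not go solid

NO, δ = 6.70 mm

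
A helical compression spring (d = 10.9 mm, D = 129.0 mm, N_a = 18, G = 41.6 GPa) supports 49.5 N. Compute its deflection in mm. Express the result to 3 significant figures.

26.1 mm

k = Gd⁴/(8D³N_a) = (41.6×10³)(10.9⁴)/(8·129.0³·18) = 1.8996 N/mm
δ = F/k = 49.5 / 1.8996 = 26.058 mm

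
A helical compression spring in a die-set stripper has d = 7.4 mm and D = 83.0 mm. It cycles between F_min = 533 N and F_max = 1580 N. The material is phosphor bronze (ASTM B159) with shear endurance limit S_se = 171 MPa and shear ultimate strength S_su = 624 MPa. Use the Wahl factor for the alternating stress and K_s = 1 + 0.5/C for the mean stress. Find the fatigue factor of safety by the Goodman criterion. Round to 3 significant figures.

0.367

C = D/d = 83.0/7.4 = 11.2162; K_W = (4C−1)/(4C−4)+0.615/C = 1.1282; K_s = 1+0.5/C = 1.0446
F_a = (F_max−F_min)/2 = 523.5 N; F_m = (F_max+F_min)/2 = 1056.5 N
τ_a = K_W·8F_aD/(πd³) = 1.1282 × 273.05 = 308.07 MPa
τ_m = K_s·8F_mD/(πd³) = 1.0446 × 551.05 = 575.62 MPa
Goodman: 1/n_f = τ_a/S_se + τ_m/S_su = 308.07/171 + 575.62/624 = 1.80155 + 0.92246 = 2.724
n_f = 1/2.724 = 0.3671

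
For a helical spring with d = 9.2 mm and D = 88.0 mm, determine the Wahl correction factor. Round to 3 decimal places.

1.152

C = D/d = 88.0/9.2 = 9.5652
K_W = (4C−1)/(4C−4) + 0.615/C = 37.261/34.261 + 0.0643 = 1.1519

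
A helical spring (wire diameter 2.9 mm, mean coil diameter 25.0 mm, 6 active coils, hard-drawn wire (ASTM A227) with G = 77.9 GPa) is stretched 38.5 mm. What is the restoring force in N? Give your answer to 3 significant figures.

k = Gd⁴/(8D³N_a) = (77.9×10³)(2.9⁴)/(8·25.0³·6) = 7.3463 N/mm
F = k·δ = 7.3463 × 38.5 = 282.83 N

283 N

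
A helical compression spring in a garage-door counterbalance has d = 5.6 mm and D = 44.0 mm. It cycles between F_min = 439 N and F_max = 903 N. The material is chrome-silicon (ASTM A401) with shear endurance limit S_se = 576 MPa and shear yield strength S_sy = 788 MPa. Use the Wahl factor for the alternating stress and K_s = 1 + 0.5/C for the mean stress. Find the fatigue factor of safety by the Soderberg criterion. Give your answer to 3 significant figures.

C = D/d = 44.0/5.6 = 7.8571; K_W = (4C−1)/(4C−4)+0.615/C = 1.1876; K_s = 1+0.5/C = 1.0636
F_a = (F_max−F_min)/2 = 232 N; F_m = (F_max+F_min)/2 = 671 N
τ_a = K_W·8F_aD/(πd³) = 1.1876 × 148.02 = 175.79 MPa
τ_m = K_s·8F_mD/(πd³) = 1.0636 × 428.11 = 455.35 MPa
Soderberg: 1/n_f = τ_a/S_se + τ_m/S_sy = 175.79/576 + 455.35/788 = 0.30520 + 0.57785 = 0.88305
n_f = 1/0.88305 = 1.132

1.13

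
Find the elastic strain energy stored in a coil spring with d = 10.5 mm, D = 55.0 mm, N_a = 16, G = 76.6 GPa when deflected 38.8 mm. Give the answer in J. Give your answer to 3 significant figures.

32.9 J

k = Gd⁴/(8D³N_a) = (76.6×10³)(10.5⁴)/(8·55.0³·16) = 43.721 N/mm
U = ½kδ² = 0.5 × 43.721 × 38.8² = 32910 N·mm = 32.91 J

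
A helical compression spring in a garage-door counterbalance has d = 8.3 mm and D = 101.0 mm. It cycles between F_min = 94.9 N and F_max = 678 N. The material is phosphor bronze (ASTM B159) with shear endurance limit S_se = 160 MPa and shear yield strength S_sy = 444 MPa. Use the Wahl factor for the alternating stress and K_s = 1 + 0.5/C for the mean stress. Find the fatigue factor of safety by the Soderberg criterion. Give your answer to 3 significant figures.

0.755

C = D/d = 101.0/8.3 = 12.1687; K_W = (4C−1)/(4C−4)+0.615/C = 1.1177; K_s = 1+0.5/C = 1.0411
F_a = (F_max−F_min)/2 = 291.55 N; F_m = (F_max+F_min)/2 = 386.45 N
τ_a = K_W·8F_aD/(πd³) = 1.1177 × 131.14 = 146.58 MPa
τ_m = K_s·8F_mD/(πd³) = 1.0411 × 173.83 = 180.97 MPa
Soderberg: 1/n_f = τ_a/S_se + τ_m/S_sy = 146.58/160 + 180.97/444 = 0.91610 + 0.40759 = 1.3237
n_f = 1/1.3237 = 0.7555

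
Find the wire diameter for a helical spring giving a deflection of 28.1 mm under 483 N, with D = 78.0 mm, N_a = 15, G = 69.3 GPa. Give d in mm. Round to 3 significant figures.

Required rate k = F/δ = 483/28.1 = 17.189 N/mm
d = (8D³N_a·k / G)^(1/4) = (8·78.0³·15·17.189 / (69.3×10³))^0.25
  = (14124)^0.25 = 10.9017 mm

10.9 mm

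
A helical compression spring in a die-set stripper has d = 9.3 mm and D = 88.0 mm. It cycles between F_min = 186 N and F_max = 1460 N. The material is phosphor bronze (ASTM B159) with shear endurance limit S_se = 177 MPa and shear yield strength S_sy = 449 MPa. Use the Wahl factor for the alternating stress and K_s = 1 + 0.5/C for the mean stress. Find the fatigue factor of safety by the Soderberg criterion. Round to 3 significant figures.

C = D/d = 88.0/9.3 = 9.4624; K_W = (4C−1)/(4C−4)+0.615/C = 1.1536; K_s = 1+0.5/C = 1.0528
F_a = (F_max−F_min)/2 = 637 N; F_m = (F_max+F_min)/2 = 823 N
τ_a = K_W·8F_aD/(πd³) = 1.1536 × 177.47 = 204.73 MPa
τ_m = K_s·8F_mD/(πd³) = 1.0528 × 229.28 = 241.4 MPa
Soderberg: 1/n_f = τ_a/S_se + τ_m/S_sy = 204.73/177 + 241.4/449 = 1.15665 + 0.53764 = 1.6943
n_f = 1/1.6943 = 0.5902

0.590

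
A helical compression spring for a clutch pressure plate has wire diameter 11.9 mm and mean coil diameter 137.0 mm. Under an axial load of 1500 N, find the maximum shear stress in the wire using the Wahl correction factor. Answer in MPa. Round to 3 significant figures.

Spring index C = D/d = 137.0/11.9 = 11.5126
K_W = (4C−1)/(4C−4) + 0.615/C = 45.050/42.050 + 0.0534 = 1.1248
τ₀ = 8FD/(πd³) = 8·1500·137.0/(π·11.9³) = 1.644e+06/5294.1 = 310.54 MPa
τ_max = K·τ₀ = 1.1248 × 310.54 = 349.28 MPa

349 MPa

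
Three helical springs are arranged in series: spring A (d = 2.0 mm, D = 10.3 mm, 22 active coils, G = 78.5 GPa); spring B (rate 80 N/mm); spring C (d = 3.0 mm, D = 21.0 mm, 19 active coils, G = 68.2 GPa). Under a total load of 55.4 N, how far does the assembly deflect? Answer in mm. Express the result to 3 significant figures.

k_A = Gd⁴/(8D³N_a) = (78.5×10³)(2.0⁴)/(8·10.3³·22) = 6.5308 N/mm
k_C = Gd⁴/(8D³N_a) = (68.2×10³)(3.0⁴)/(8·21.0³·19) = 3.9244 N/mm
Series: 1/k_eq = 1/6.5308 + 1/80 + 1/3.9244 = 0.42044; k_eq = 2.3785 N/mm
δ = F/k_eq = 55.4/2.3785 = 23.292 mm

23.3 mm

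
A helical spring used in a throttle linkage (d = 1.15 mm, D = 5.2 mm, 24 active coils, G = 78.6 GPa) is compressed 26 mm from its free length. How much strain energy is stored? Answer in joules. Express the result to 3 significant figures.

1.72 J

k = Gd⁴/(8D³N_a) = (78.6×10³)(1.15⁴)/(8·5.2³·24) = 5.0922 N/mm
U = ½kδ² = 0.5 × 5.0922 × 26² = 1721.2 N·mm = 1.7212 J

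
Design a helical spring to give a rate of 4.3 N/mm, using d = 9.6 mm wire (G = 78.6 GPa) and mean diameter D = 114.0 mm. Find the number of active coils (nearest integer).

N_a = Gd⁴/(8D³k) = (78.6×10³ × 9.6⁴)/(8 × 114.0³ × 4.3)
    = 6.67586e+08 / 5.09651e+07 = 13.1 → 13 coils

13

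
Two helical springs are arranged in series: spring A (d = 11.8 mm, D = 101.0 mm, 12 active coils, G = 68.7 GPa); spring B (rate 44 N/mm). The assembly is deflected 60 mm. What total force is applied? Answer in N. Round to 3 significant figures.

619 N

k_A = Gd⁴/(8D³N_a) = (68.7×10³)(11.8⁴)/(8·101.0³·12) = 13.466 N/mm
Series: 1/k_eq = 1/13.466 + 1/44 = 0.096987; k_eq = 10.311 N/mm
F = k_eq·δ = 10.311·60 = 618.64 N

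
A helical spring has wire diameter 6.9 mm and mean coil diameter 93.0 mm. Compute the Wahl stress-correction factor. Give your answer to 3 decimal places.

1.106

C = D/d = 93.0/6.9 = 13.4783
K_W = (4C−1)/(4C−4) + 0.615/C = 52.913/49.913 + 0.0456 = 1.1057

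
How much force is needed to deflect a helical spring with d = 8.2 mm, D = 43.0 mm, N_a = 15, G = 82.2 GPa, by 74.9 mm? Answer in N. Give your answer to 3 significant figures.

k = Gd⁴/(8D³N_a) = (82.2×10³)(8.2⁴)/(8·43.0³·15) = 38.953 N/mm
F = k·δ = 38.953 × 74.9 = 2917.6 N

2920 N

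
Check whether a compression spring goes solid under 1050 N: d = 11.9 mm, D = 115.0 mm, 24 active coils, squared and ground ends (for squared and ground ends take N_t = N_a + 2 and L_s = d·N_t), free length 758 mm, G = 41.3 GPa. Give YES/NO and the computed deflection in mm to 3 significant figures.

k = Gd⁴/(8D³N_a) = (41.3×10³)(11.9⁴)/(8·115.0³·24) = 2.8362 N/mm
N_t = 26; L_s = 11.9·26 = 309.4 mm; δ_solid = L₀ − L_s = 758 − 309.4 = 448.6 mm
δ = F/k = 1050/2.8362 = 370.21 mm
δ < δ_solid → spring does not go solid

NO, δ = 370 mm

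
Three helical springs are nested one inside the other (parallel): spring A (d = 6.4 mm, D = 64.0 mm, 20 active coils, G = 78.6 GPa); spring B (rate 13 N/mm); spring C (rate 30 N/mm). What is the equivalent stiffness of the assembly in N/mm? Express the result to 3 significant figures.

46.1 N/mm

k_A = Gd⁴/(8D³N_a) = (78.6×10³)(6.4⁴)/(8·64.0³·20) = 3.144 N/mm
Parallel: k_eq = 3.144 + 13 + 30 = 46.144 N/mm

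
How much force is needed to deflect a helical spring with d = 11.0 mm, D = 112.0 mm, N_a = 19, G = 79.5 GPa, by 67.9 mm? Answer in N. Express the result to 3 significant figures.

k = Gd⁴/(8D³N_a) = (79.5×10³)(11.0⁴)/(8·112.0³·19) = 5.4505 N/mm
F = k·δ = 5.4505 × 67.9 = 370.09 N

370 N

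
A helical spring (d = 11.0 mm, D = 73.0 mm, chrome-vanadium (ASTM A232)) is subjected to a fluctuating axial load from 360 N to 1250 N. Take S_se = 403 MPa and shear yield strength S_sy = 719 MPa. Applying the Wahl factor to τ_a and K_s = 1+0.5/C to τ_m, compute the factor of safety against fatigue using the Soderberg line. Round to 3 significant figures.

C = D/d = 73.0/11.0 = 6.6364; K_W = (4C−1)/(4C−4)+0.615/C = 1.2257; K_s = 1+0.5/C = 1.0753
F_a = (F_max−F_min)/2 = 445 N; F_m = (F_max+F_min)/2 = 805 N
τ_a = K_W·8F_aD/(πd³) = 1.2257 × 62.151 = 76.18 MPa
τ_m = K_s·8F_mD/(πd³) = 1.0753 × 112.43 = 120.9 MPa
Soderberg: 1/n_f = τ_a/S_se + τ_m/S_sy = 76.18/403 + 120.9/719 = 0.18903 + 0.16815 = 0.35718
n_f = 1/0.35718 = 2.8

2.80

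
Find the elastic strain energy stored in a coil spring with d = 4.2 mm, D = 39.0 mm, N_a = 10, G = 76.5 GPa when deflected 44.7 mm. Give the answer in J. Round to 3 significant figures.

k = Gd⁴/(8D³N_a) = (76.5×10³)(4.2⁴)/(8·39.0³·10) = 5.0162 N/mm
U = ½kδ² = 0.5 × 5.0162 × 44.7² = 5011.4 N·mm = 5.0114 J

5.01 J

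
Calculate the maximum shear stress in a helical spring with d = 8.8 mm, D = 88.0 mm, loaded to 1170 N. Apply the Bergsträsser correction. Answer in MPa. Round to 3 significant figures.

437 MPa

Spring index C = D/d = 88.0/8.8 = 10.0000
K_B = (4C+2)/(4C−3) = 42.000/37.000 = 1.1351
τ₀ = 8FD/(πd³) = 8·1170·88.0/(π·8.8³) = 823680/2140.9 = 384.73 MPa
τ_max = K·τ₀ = 1.1351 × 384.73 = 436.73 MPa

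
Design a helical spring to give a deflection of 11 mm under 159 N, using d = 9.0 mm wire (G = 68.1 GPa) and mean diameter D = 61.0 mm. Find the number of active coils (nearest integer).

17

Required rate k = F/δ = 159/11 = 14.455 N/mm
N_a = Gd⁴/(8D³k) = (68.1×10³ × 9.0⁴)/(8 × 61.0³ × 14.455)
    = 4.46804e+08 / 2.62473e+07 = 17.02 → 17 coils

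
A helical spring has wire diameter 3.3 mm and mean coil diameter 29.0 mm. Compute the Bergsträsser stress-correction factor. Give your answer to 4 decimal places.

1.1555

C = D/d = 29.0/3.3 = 8.7879
K_B = (4C+2)/(4C−3) = 37.152/32.152 = 1.1555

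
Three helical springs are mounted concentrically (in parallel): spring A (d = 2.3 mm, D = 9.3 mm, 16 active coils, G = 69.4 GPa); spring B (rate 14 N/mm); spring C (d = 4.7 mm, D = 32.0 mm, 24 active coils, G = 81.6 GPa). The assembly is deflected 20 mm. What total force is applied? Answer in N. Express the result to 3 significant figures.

784 N

k_A = Gd⁴/(8D³N_a) = (69.4×10³)(2.3⁴)/(8·9.3³·16) = 18.863 N/mm
k_C = Gd⁴/(8D³N_a) = (81.6×10³)(4.7⁴)/(8·32.0³·24) = 6.3289 N/mm
Parallel: k_eq = 18.863 + 14 + 6.3289 = 39.192 N/mm
F = k_eq·δ = 39.192·20 = 783.84 N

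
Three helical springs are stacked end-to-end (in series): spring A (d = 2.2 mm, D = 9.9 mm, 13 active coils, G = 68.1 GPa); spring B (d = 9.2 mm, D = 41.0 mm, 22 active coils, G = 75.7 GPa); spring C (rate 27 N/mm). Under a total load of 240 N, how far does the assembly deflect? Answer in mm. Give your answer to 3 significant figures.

k_A = Gd⁴/(8D³N_a) = (68.1×10³)(2.2⁴)/(8·9.9³·13) = 15.809 N/mm
k_B = Gd⁴/(8D³N_a) = (75.7×10³)(9.2⁴)/(8·41.0³·22) = 44.708 N/mm
Series: 1/k_eq = 1/15.809 + 1/44.708 + 1/27 = 0.12266; k_eq = 8.1526 N/mm
δ = F/k_eq = 240/8.1526 = 29.439 mm

29.4 mm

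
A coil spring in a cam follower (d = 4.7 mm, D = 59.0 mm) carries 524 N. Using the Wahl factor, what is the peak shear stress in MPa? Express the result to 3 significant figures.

845 MPa

Spring index C = D/d = 59.0/4.7 = 12.5532
K_W = (4C−1)/(4C−4) + 0.615/C = 49.213/46.213 + 0.0490 = 1.1139
τ₀ = 8FD/(πd³) = 8·524·59.0/(π·4.7³) = 247328/326.17 = 758.28 MPa
τ_max = K·τ₀ = 1.1139 × 758.28 = 844.66 MPa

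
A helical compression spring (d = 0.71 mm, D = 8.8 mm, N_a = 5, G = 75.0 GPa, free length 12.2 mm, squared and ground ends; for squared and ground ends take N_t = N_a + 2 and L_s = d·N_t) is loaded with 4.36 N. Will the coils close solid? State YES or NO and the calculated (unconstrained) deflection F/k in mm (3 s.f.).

k = Gd⁴/(8D³N_a) = (75.0×10³)(0.71⁴)/(8·8.8³·5) = 0.69918 N/mm
N_t = 7; L_s = 0.71·7 = 4.97 mm; δ_solid = L₀ − L_s = 12.2 − 4.97 = 7.23 mm
δ = F/k = 4.36/0.69918 = 6.2359 mm
δ < δ_solid → spring does not go solid

NO, δ = 6.24 mm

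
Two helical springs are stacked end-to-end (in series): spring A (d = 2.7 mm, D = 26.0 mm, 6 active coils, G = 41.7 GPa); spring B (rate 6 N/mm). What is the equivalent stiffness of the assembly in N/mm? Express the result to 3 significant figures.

1.83 N/mm

k_A = Gd⁴/(8D³N_a) = (41.7×10³)(2.7⁴)/(8·26.0³·6) = 2.6268 N/mm
Series: 1/k_eq = 1/2.6268 + 1/6 = 0.54736; k_eq = 1.827 N/mm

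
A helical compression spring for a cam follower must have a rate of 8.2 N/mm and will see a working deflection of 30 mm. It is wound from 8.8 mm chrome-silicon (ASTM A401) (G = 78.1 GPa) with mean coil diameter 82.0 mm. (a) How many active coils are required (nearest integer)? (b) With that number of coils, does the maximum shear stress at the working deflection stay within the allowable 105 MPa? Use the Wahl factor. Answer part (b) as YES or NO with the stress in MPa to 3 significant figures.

(a) 13 coils; (b) YES, τ_max = 86.8 MPa

N_a = Gd⁴/(8D³k) = (78.1×10³)(8.8⁴)/(8·82.0³·8.2) = 12.95 → N_a = 13
Actual rate k = Gd⁴/(8D³·13) = 8.1678 N/mm
Working load F = kδ = 8.1678·30 = 245.03 N
C = 82.0/8.8 = 9.3182; K_W = (4C−1)/(4C−4)+0.615/C = 1.1562
τ_max = K_W·8FD/(πd³) = 1.1562·75.082 = 86.807 MPa
τ_max ≤ 105 MPa → acceptable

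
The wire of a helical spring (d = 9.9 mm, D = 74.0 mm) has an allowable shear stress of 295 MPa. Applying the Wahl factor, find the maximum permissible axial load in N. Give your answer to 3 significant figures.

1270 N

C = D/d = 74.0/9.9 = 7.4747
K_W = (4C−1)/(4C−4) + 0.615/C = 28.899/25.899 + 0.0823 = 1.1981
τ_max = K·8FD/(πd³) → F_max = τ_allow·πd³/(8DK)
F_max = 295·π·9.9³/(8·74.0·1.1981) = 8.9924e+05/709.28 = 1267.8 N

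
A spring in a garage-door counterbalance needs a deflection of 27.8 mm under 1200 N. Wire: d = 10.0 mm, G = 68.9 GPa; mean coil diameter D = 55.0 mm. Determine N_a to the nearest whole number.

Required rate k = F/δ = 1200/27.8 = 43.165 N/mm
N_a = Gd⁴/(8D³k) = (68.9×10³ × 10.0⁴)/(8 × 55.0³ × 43.165)
    = 6.89e+08 / 5.74532e+07 = 11.99 → 12 coils

12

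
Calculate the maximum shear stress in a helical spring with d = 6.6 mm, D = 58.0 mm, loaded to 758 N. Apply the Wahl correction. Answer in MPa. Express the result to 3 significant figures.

Spring index C = D/d = 58.0/6.6 = 8.7879
K_W = (4C−1)/(4C−4) + 0.615/C = 34.152/31.152 + 0.0700 = 1.1663
τ₀ = 8FD/(πd³) = 8·758·58.0/(π·6.6³) = 351712/903.2 = 389.41 MPa
τ_max = K·τ₀ = 1.1663 × 389.41 = 454.16 MPa

454 MPa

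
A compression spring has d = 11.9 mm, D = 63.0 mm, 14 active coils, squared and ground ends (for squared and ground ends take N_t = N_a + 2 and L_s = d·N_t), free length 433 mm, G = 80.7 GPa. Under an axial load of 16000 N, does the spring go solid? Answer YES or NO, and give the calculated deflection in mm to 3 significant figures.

YES, δ = 277 mm

k = Gd⁴/(8D³N_a) = (80.7×10³)(11.9⁴)/(8·63.0³·14) = 57.786 N/mm
N_t = 16; L_s = 11.9·16 = 190.4 mm; δ_solid = L₀ − L_s = 433 − 190.4 = 242.6 mm
δ = F/k = 16000/57.786 = 276.88 mm
δ ≥ δ_solid → spring goes solid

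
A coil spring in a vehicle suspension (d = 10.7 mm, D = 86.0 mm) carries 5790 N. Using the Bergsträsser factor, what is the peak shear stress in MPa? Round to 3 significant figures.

1210 MPa

Spring index C = D/d = 86.0/10.7 = 8.0374
K_B = (4C+2)/(4C−3) = 34.150/29.150 = 1.1715
τ₀ = 8FD/(πd³) = 8·5790·86.0/(π·10.7³) = 3.98352e+06/3848.6 = 1035.1 MPa
τ_max = K·τ₀ = 1.1715 × 1035.1 = 1212.6 MPa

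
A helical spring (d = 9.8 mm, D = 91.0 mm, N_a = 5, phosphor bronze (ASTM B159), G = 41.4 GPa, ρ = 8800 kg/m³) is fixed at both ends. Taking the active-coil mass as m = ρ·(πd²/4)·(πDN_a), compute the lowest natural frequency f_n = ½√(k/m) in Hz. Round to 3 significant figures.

k = Gd⁴/(8D³N_a) = (41.4×10³)(9.8⁴)/(8·91.0³·5) = 12.668 N/mm = 12668 N/m
Wire length L = πDN_a = π·91.0·5 = 1429.4 mm
m = ρ·(πd²/4)·L = 8800 × 75.43×10⁻⁶ m² × 1.4294 m = 0.94882 kg
f_n = ½√(k/m) = 0.5·√(12668/0.94882) = 0.5·√(13352) = 57.775 Hz

57.8 Hz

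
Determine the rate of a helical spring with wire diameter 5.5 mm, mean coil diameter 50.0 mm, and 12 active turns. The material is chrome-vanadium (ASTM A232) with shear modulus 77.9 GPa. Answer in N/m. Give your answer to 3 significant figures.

5940 N/m

k = Gd⁴/(8D³N_a) = (77.9×10³ × 5.5⁴) / (8 × 50.0³ × 12)
  = 7.12834e+07 / 1.2e+07 = 5.9403 N/mm = 5940.3 N/m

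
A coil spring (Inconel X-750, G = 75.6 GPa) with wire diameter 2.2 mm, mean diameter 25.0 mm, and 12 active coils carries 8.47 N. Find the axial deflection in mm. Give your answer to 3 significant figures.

k = Gd⁴/(8D³N_a) = (75.6×10³)(2.2⁴)/(8·25.0³·12) = 1.1807 N/mm
δ = F/k = 8.47 / 1.1807 = 7.174 mm

7.17 mm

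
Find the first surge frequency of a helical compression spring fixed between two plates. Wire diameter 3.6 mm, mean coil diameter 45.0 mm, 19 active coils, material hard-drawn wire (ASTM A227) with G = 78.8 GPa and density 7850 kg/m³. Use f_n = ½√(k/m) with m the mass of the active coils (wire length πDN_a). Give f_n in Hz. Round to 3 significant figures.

33.4 Hz

k = Gd⁴/(8D³N_a) = (78.8×10³)(3.6⁴)/(8·45.0³·19) = 0.95555 N/mm = 955.55 N/m
Wire length L = πDN_a = π·45.0·19 = 2686.1 mm
m = ρ·(πd²/4)·L = 7850 × 10.179×10⁻⁶ m² × 2.6861 m = 0.21463 kg
f_n = ½√(k/m) = 0.5·√(955.55/0.21463) = 0.5·√(4452.2) = 33.362 Hz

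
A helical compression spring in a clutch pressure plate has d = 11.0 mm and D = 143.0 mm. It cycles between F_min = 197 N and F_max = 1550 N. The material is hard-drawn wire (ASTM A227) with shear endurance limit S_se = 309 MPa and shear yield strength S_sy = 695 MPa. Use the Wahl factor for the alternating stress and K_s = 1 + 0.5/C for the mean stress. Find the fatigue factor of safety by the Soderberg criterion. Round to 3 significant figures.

C = D/d = 143.0/11.0 = 13.0000; K_W = (4C−1)/(4C−4)+0.615/C = 1.1098; K_s = 1+0.5/C = 1.0385
F_a = (F_max−F_min)/2 = 676.5 N; F_m = (F_max+F_min)/2 = 873.5 N
τ_a = K_W·8F_aD/(πd³) = 1.1098 × 185.08 = 205.41 MPa
τ_m = K_s·8F_mD/(πd³) = 1.0385 × 238.98 = 248.17 MPa
Soderberg: 1/n_f = τ_a/S_se + τ_m/S_sy = 205.41/309 + 248.17/695 = 0.66475 + 0.35708 = 1.0218
n_f = 1/1.0218 = 0.9786

0.979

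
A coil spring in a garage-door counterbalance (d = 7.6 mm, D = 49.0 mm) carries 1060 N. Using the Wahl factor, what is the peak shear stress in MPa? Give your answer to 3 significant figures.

372 MPa

Spring index C = D/d = 49.0/7.6 = 6.4474
K_W = (4C−1)/(4C−4) + 0.615/C = 24.789/21.789 + 0.0954 = 1.2331
τ₀ = 8FD/(πd³) = 8·1060·49.0/(π·7.6³) = 415520/1379.1 = 301.3 MPa
τ_max = K·τ₀ = 1.2331 × 301.3 = 371.53 MPa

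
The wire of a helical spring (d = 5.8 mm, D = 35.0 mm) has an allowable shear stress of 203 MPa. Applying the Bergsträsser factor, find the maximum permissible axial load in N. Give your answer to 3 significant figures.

359 N

C = D/d = 35.0/5.8 = 6.0345
K_B = (4C+2)/(4C−3) = 26.138/21.138 = 1.2365
τ_max = K·8FD/(πd³) → F_max = τ_allow·πd³/(8DK)
F_max = 203·π·5.8³/(8·35.0·1.2365) = 1.2443e+05/346.23 = 359.39 N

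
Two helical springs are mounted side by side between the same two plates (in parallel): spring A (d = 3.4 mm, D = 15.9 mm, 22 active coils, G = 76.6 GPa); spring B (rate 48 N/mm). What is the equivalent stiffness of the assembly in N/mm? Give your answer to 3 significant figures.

k_A = Gd⁴/(8D³N_a) = (76.6×10³)(3.4⁴)/(8·15.9³·22) = 14.469 N/mm
Parallel: k_eq = 14.469 + 48 = 62.469 N/mm

62.5 N/mm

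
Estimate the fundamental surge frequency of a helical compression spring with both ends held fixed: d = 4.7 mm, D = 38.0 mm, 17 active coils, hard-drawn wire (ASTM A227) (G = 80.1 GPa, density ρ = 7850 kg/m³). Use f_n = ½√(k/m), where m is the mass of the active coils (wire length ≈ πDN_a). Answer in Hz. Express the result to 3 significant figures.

k = Gd⁴/(8D³N_a) = (80.1×10³)(4.7⁴)/(8·38.0³·17) = 5.2376 N/mm = 5237.6 N/m
Wire length L = πDN_a = π·38.0·17 = 2029.5 mm
m = ρ·(πd²/4)·L = 7850 × 17.349×10⁻⁶ m² × 2.0295 m = 0.2764 kg
f_n = ½√(k/m) = 0.5·√(5237.6/0.2764) = 0.5·√(18949) = 68.829 Hz

68.8 Hz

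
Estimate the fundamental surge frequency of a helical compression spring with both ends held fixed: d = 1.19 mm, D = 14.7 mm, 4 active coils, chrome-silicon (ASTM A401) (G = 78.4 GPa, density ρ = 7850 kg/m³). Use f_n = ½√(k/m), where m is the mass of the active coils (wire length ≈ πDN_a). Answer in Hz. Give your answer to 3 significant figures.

490 Hz

k = Gd⁴/(8D³N_a) = (78.4×10³)(1.19⁴)/(8·14.7³·4) = 1.5467 N/mm = 1546.7 N/m
Wire length L = πDN_a = π·14.7·4 = 184.73 mm
m = ρ·(πd²/4)·L = 7850 × 1.1122×10⁻⁶ m² × 0.18473 m = 0.0016128 kg
f_n = ½√(k/m) = 0.5·√(1546.7/0.0016128) = 0.5·√(9.5901e+05) = 489.64 Hz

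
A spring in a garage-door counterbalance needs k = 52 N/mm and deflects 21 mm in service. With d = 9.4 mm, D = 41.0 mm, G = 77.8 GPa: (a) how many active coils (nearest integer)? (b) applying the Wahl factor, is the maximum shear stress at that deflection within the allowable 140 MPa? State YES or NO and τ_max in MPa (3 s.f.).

N_a = Gd⁴/(8D³k) = (77.8×10³)(9.4⁴)/(8·41.0³·52) = 21.19 → N_a = 21
Actual rate k = Gd⁴/(8D³·21) = 52.46 N/mm
Working load F = kδ = 52.46·21 = 1101.7 N
C = 41.0/9.4 = 4.3617; K_W = (4C−1)/(4C−4)+0.615/C = 1.3641
τ_max = K_W·8FD/(πd³) = 1.3641·138.48 = 188.9 MPa
τ_max > 140 MPa → exceeds allowable

(a) 21 coils; (b) NO, τ_max = 189 MPa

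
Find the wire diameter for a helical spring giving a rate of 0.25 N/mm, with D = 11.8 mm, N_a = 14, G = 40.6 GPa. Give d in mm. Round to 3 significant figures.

1.03 mm

d = (8D³N_a·k / G)^(1/4) = (8·11.8³·14·0.25 / (40.6×10³))^0.25
  = (1.1331)^0.25 = 1.0317 mm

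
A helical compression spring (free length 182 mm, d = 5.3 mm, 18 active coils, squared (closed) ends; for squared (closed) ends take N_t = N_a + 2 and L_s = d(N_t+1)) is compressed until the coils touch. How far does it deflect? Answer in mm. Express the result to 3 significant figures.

70.7 mm

N_t = 20; L_s = 5.3·21 = 111.3 mm
δ_solid = L₀ − L_s = 182 − 111.3 = 70.7 mm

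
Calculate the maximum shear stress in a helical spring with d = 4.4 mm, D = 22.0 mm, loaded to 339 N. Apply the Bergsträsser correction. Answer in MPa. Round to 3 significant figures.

Spring index C = D/d = 22.0/4.4 = 5.0000
K_B = (4C+2)/(4C−3) = 22.000/17.000 = 1.2941
τ₀ = 8FD/(πd³) = 8·339·22.0/(π·4.4³) = 59664/267.61 = 222.95 MPa
τ_max = K·τ₀ = 1.2941 × 222.95 = 288.52 MPa

289 MPa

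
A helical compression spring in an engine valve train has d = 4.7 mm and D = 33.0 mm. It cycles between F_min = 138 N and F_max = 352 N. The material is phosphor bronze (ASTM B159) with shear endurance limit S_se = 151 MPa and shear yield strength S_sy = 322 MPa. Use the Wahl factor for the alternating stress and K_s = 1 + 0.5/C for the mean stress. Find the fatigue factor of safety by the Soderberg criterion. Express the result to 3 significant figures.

0.738

C = D/d = 33.0/4.7 = 7.0213; K_W = (4C−1)/(4C−4)+0.615/C = 1.2121; K_s = 1+0.5/C = 1.0712
F_a = (F_max−F_min)/2 = 107 N; F_m = (F_max+F_min)/2 = 245 N
τ_a = K_W·8F_aD/(πd³) = 1.2121 × 86.605 = 104.98 MPa
τ_m = K_s·8F_mD/(πd³) = 1.0712 × 198.3 = 212.42 MPa
Soderberg: 1/n_f = τ_a/S_se + τ_m/S_sy = 104.98/151 + 212.42/322 = 0.69522 + 0.65970 = 1.3549
n_f = 1/1.3549 = 0.7381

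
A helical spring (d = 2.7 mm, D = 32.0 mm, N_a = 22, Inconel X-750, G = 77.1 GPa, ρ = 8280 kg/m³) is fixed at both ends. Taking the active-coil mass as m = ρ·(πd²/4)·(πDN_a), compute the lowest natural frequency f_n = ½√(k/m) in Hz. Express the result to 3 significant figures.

41.2 Hz

k = Gd⁴/(8D³N_a) = (77.1×10³)(2.7⁴)/(8·32.0³·22) = 0.71047 N/mm = 710.47 N/m
Wire length L = πDN_a = π·32.0·22 = 2211.7 mm
m = ρ·(πd²/4)·L = 8280 × 5.7256×10⁻⁶ m² × 2.2117 m = 0.10485 kg
f_n = ½√(k/m) = 0.5·√(710.47/0.10485) = 0.5·√(6776) = 41.158 Hz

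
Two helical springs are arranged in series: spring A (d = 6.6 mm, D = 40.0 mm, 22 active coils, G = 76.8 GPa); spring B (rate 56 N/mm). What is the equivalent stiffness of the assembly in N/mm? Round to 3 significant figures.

10.5 N/mm

k_A = Gd⁴/(8D³N_a) = (76.8×10³)(6.6⁴)/(8·40.0³·22) = 12.937 N/mm
Series: 1/k_eq = 1/12.937 + 1/56 = 0.095153; k_eq = 10.509 N/mm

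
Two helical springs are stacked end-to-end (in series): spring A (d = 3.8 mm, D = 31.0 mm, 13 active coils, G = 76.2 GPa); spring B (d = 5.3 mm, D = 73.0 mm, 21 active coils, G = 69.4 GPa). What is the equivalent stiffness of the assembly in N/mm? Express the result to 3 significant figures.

k_A = Gd⁴/(8D³N_a) = (76.2×10³)(3.8⁴)/(8·31.0³·13) = 5.1283 N/mm
k_B = Gd⁴/(8D³N_a) = (69.4×10³)(5.3⁴)/(8·73.0³·21) = 0.83789 N/mm
Series: 1/k_eq = 1/5.1283 + 1/0.83789 = 1.3885; k_eq = 0.72021 N/mm

0.720 N/mm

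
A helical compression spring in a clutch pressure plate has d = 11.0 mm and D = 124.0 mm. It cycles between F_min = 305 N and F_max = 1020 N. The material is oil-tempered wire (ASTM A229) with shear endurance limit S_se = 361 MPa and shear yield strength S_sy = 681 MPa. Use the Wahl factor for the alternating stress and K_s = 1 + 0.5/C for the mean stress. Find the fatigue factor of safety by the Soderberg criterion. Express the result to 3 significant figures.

1.98

C = D/d = 124.0/11.0 = 11.2727; K_W = (4C−1)/(4C−4)+0.615/C = 1.1276; K_s = 1+0.5/C = 1.0444
F_a = (F_max−F_min)/2 = 357.5 N; F_m = (F_max+F_min)/2 = 662.5 N
τ_a = K_W·8F_aD/(πd³) = 1.1276 × 84.812 = 95.632 MPa
τ_m = K_s·8F_mD/(πd³) = 1.0444 × 157.17 = 164.14 MPa
Soderberg: 1/n_f = τ_a/S_se + τ_m/S_sy = 95.632/361 + 164.14/681 = 0.26491 + 0.24103 = 0.50594
n_f = 1/0.50594 = 1.977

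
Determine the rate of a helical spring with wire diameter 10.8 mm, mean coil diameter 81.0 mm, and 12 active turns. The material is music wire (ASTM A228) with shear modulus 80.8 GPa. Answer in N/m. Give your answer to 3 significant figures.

k = Gd⁴/(8D³N_a) = (80.8×10³ × 10.8⁴) / (8 × 81.0³ × 12)
  = 1.09928e+09 / 5.10183e+07 = 21.547 N/mm = 21547 N/m

21500 N/m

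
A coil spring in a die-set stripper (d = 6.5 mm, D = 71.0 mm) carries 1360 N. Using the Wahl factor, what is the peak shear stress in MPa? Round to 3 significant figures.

1010 MPa

Spring index C = D/d = 71.0/6.5 = 10.9231
K_W = (4C−1)/(4C−4) + 0.615/C = 42.692/39.692 + 0.0563 = 1.1319
τ₀ = 8FD/(πd³) = 8·1360·71.0/(π·6.5³) = 772480/862.76 = 895.36 MPa
τ_max = K·τ₀ = 1.1319 × 895.36 = 1013.4 MPa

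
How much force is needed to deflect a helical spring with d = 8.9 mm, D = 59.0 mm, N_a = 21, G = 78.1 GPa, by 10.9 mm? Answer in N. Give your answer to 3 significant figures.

k = Gd⁴/(8D³N_a) = (78.1×10³)(8.9⁴)/(8·59.0³·21) = 14.202 N/mm
F = k·δ = 14.202 × 10.9 = 154.8 N

155 N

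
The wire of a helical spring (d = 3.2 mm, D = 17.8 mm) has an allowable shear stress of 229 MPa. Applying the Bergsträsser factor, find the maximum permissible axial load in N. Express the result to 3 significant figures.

C = D/d = 17.8/3.2 = 5.5625
K_B = (4C+2)/(4C−3) = 24.250/19.250 = 1.2597
τ_max = K·8FD/(πd³) → F_max = τ_allow·πd³/(8DK)
F_max = 229·π·3.2³/(8·17.8·1.2597) = 23574/179.39 = 131.41 N

131 N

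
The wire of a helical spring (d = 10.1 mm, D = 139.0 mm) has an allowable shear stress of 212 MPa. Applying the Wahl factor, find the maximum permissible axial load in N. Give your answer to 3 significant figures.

559 N

C = D/d = 139.0/10.1 = 13.7624
K_W = (4C−1)/(4C−4) + 0.615/C = 54.050/51.050 + 0.0447 = 1.1035
τ_max = K·8FD/(πd³) → F_max = τ_allow·πd³/(8DK)
F_max = 212·π·10.1³/(8·139.0·1.1035) = 6.862e+05/1227 = 559.23 N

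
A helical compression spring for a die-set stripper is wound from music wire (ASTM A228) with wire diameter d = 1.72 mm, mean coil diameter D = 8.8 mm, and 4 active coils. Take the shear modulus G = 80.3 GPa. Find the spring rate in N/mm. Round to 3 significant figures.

k = Gd⁴/(8D³N_a) = (80.3×10³ × 1.72⁴) / (8 × 8.8³ × 4)
  = 702796 / 21807.1 = 32.228 N/mm

32.2 N/mm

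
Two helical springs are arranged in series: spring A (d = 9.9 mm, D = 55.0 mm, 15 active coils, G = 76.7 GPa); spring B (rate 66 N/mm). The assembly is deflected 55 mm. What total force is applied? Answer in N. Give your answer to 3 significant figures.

1300 N

k_A = Gd⁴/(8D³N_a) = (76.7×10³)(9.9⁴)/(8·55.0³·15) = 36.903 N/mm
Series: 1/k_eq = 1/36.903 + 1/66 = 0.042249; k_eq = 23.669 N/mm
F = k_eq·δ = 23.669·55 = 1301.8 N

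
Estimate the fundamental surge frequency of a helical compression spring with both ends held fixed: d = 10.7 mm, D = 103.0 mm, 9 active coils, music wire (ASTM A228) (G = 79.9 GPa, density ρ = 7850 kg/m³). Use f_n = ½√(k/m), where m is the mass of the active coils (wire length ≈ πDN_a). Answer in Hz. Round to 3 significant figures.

40.2 Hz

k = Gd⁴/(8D³N_a) = (79.9×10³)(10.7⁴)/(8·103.0³·9) = 13.312 N/mm = 13312 N/m
Wire length L = πDN_a = π·103.0·9 = 2912.3 mm
m = ρ·(πd²/4)·L = 7850 × 89.92×10⁻⁶ m² × 2.9123 m = 2.0557 kg
f_n = ½√(k/m) = 0.5·√(13312/2.0557) = 0.5·√(6475.6) = 40.236 Hz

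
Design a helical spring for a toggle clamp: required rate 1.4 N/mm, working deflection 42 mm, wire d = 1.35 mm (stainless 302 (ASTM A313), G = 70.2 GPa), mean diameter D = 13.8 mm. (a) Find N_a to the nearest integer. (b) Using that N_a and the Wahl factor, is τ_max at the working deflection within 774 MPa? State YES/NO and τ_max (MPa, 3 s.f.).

(a) 8 coils; (b) NO, τ_max = 949 MPa

N_a = Gd⁴/(8D³k) = (70.2×10³)(1.35⁴)/(8·13.8³·1.4) = 7.922 → N_a = 8
Actual rate k = Gd⁴/(8D³·8) = 1.3863 N/mm
Working load F = kδ = 1.3863·42 = 58.224 N
C = 13.8/1.35 = 10.2222; K_W = (4C−1)/(4C−4)+0.615/C = 1.1415
τ_max = K_W·8FD/(πd³) = 1.1415·831.61 = 949.28 MPa
τ_max > 774 MPa → exceeds allowable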